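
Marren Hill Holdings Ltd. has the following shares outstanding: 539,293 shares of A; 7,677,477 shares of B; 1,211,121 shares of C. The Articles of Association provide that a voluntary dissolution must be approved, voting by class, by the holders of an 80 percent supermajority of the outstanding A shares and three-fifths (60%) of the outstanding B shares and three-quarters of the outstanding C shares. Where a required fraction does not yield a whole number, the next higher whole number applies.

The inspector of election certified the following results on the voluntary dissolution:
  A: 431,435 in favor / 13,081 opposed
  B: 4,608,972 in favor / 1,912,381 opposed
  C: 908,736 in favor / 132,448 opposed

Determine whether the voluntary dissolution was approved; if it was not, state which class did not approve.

Approved — every class gave the required vote.

A: 4/5 of 539293 = 431434.40, rounded up to 431435; 431,435 required, 431,435 in favor — approved.
B: 3/5 of 7677477 = 4606486.20, rounded up to 4606487; 4,606,487 required, 4,608,972 in favor — approved.
C: 3/4 of 1211121 = 908340.75, rounded up to 908341; 908,341 required, 908,736 in favor — approved.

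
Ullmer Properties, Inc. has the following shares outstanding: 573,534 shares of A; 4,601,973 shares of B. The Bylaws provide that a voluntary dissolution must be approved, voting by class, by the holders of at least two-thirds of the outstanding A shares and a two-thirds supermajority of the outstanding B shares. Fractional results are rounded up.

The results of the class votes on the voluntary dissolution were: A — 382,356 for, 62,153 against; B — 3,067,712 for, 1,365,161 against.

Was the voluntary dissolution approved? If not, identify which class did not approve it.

Not approved — the B shares did not give the required vote.

A: 2/3 of 573534 = 382356; 382,356 required, 382,356 in favor — approved.
B: 2/3 of 4601973 = 3067982; 3,067,982 required, 3,067,712 in favor — not approved.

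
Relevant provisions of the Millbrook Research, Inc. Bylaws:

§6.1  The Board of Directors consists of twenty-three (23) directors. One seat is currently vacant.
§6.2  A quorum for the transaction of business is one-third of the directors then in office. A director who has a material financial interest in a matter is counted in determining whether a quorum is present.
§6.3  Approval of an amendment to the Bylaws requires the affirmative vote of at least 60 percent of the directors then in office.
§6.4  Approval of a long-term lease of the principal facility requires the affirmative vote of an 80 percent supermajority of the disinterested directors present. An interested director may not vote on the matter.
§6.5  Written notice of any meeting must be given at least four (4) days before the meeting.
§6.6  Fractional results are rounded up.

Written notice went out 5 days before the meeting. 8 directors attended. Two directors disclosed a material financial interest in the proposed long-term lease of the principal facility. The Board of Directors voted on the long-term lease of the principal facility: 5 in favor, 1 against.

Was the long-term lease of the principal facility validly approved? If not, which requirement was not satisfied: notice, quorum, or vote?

Valid — all requirements satisfied.

Notice: 5 days given; 4 required (5 ≥ 4). Satisfied.
Quorum: 8 present (interested directors count toward quorum); quorum is 8. Satisfied.
Vote: the long-term lease of the principal facility requires four-fifths of the disinterested directors present (8 − 2 = 6). 4/5 of 6 = 4.80, rounded up to 5, so 5 affirmative votes are needed; 5 voted in favor. Satisfied.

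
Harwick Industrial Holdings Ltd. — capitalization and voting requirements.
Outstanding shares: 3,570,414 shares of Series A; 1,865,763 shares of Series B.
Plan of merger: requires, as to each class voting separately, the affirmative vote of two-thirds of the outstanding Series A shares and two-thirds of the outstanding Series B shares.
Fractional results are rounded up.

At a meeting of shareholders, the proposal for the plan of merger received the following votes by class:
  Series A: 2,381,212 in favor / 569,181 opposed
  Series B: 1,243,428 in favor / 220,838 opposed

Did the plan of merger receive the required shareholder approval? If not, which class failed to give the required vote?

Series A: 2/3 of 3570414 = 2380276; 2,380,276 required, 2,381,212 in favor — approved.
Series B: 2/3 of 1865763 = 1243842; 1,243,842 required, 1,243,428 in favor — not approved.

Not approved — the Series B shares did not give the required vote.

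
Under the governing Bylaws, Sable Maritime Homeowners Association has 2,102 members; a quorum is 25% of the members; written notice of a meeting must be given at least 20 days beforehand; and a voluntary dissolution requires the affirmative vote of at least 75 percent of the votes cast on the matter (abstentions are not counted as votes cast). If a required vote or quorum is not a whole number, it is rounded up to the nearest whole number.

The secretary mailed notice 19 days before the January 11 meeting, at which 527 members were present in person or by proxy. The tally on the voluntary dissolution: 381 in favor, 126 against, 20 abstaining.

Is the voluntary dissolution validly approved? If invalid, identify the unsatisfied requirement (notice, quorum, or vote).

Notice: 19 days given; 20 required. Not satisfied.
Quorum: 25% of 2,102 = 525.50, rounded up to 526; 527 present. Satisfied.
Vote: requires three-fourths of the votes cast (527 − 20 abstaining = 507); 3/4 of 507 = 380.25, rounded up to 381, so 381 needed; 381 in favor. Satisfied.

Invalid — notice requirement not satisfied.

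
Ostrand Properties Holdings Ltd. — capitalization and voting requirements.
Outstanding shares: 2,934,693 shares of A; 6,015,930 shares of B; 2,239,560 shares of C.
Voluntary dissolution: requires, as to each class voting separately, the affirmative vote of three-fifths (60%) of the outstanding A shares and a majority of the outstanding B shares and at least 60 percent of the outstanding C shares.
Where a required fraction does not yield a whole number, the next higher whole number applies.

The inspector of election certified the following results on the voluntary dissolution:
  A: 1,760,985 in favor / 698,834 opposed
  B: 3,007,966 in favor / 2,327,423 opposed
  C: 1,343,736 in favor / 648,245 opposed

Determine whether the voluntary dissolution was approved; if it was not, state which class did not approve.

Approved — every class gave the required vote.

A: 3/5 of 2934693 = 1760815.80, rounded up to 1760816; 1,760,816 required, 1,760,985 in favor — approved.
B: a majority of 6015930 is 3007966; 3,007,966 required, 3,007,966 in favor — approved.
C: 3/5 of 2239560 = 1343736; 1,343,736 required, 1,343,736 in favor — approved.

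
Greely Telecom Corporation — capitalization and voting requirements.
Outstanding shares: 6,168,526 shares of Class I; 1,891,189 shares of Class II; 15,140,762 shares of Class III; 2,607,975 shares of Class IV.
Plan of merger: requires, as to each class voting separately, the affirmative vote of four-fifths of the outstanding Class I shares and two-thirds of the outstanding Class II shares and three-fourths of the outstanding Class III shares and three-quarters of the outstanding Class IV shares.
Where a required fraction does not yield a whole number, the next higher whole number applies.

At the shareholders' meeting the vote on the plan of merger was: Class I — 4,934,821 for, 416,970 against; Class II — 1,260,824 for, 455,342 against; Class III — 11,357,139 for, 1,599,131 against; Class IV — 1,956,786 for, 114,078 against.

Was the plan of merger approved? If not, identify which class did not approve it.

Approved — every class gave the required vote.

Class I: 4/5 of 6168526 = 4934820.80, rounded up to 4934821; 4,934,821 required, 4,934,821 in favor — approved.
Class II: 2/3 of 1891189 = 1260792.67, rounded up to 1260793; 1,260,793 required, 1,260,824 in favor — approved.
Class III: 3/4 of 15140762 = 11355571.50, rounded up to 11355572; 11,355,572 required, 11,357,139 in favor — approved.
Class IV: 3/4 of 2607975 = 1955981.25, rounded up to 1955982; 1,955,982 required, 1,956,786 in favor — approved.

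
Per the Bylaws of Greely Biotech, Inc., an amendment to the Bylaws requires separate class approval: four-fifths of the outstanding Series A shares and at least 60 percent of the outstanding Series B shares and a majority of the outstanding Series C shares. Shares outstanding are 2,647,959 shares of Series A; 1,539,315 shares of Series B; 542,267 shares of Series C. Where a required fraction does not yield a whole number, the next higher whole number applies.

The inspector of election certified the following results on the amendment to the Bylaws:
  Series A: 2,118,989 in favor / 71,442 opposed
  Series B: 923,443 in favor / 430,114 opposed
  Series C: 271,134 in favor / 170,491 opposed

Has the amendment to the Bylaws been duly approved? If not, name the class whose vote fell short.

Not approved — the Series B shares did not give the required vote.

Series A: 4/5 of 2647959 = 2118367.20, rounded up to 2118368; 2,118,368 required, 2,118,989 in favor — approved.
Series B: 3/5 of 1539315 = 923589; 923,589 required, 923,443 in favor — not approved.
Series C: a majority of 542267 is 271134; 271,134 required, 271,134 in favor — approved.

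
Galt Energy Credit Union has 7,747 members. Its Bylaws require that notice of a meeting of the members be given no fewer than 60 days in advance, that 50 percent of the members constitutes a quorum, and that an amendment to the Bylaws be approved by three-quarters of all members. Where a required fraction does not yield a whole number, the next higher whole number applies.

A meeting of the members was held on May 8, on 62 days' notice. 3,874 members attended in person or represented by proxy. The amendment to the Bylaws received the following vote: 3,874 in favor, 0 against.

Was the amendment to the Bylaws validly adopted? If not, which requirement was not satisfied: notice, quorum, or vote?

Invalid — vote requirement not satisfied.

Notice: 62 days given; 60 required. Satisfied.
Quorum: 50% of 7,747 = 3,873.50, rounded up to 3,874; 3,874 present. Satisfied.
Vote: requires three-fourths of all members (7,747); 3/4 of 7747 = 5810.25, rounded up to 5811, so 5,811 needed; 3,874 in favor. Not satisfied.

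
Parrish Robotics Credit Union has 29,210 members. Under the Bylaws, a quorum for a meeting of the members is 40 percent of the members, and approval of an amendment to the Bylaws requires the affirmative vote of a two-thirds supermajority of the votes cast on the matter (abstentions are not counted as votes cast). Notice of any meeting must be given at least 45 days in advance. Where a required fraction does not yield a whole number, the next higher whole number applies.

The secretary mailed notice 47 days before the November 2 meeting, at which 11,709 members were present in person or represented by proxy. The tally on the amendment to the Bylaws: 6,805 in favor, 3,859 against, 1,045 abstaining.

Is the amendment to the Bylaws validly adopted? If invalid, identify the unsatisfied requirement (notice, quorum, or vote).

Invalid — vote requirement not satisfied.

Notice: 47 days given; 45 required. Satisfied.
Quorum: 40% of 29,210 = 11,684; 11,709 present. Satisfied.
Vote: requires two-thirds of the votes cast (11,709 − 1,045 abstaining = 10,664); 2/3 of 10664 = 7109.33, rounded up to 7110, so 7,110 needed; 6,805 in favor. Not satisfied.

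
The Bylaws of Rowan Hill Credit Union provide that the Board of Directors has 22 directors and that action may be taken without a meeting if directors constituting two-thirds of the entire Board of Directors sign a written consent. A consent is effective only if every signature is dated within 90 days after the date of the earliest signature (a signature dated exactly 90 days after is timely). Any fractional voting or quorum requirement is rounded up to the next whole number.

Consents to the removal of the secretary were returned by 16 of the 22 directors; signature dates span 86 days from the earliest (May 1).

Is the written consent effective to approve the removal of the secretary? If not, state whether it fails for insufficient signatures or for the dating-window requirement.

Signatures required: two-thirds of 22 — 2/3 of 22 = 14.67, rounded up to 15, so 15 needed; 16 signed. Sufficient.
Dating window: the latest signature is 86 days after the earliest; the limit is 90 days. Within the window.

Effective — both the signature and dating-window requirements are satisfied.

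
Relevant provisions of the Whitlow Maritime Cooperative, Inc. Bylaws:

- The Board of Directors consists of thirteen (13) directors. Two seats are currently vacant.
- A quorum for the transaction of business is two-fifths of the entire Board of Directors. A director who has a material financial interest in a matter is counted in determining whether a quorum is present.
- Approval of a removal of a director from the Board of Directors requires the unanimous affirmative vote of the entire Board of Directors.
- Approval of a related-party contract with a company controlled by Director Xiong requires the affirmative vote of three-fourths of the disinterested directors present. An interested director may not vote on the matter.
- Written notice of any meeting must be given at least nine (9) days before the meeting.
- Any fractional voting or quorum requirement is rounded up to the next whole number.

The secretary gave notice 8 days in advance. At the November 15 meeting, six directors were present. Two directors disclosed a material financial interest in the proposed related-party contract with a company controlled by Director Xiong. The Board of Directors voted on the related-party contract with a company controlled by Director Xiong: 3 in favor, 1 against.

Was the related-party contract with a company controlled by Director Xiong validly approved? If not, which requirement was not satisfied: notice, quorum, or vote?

Notice: 8 days given; 9 required (8 < 9). Not satisfied.
Quorum: 6 present (interested directors count toward quorum); quorum is 6. Satisfied.
Vote: the related-party contract with a company controlled by Director Xiong requires three-fourths of the disinterested directors present (6 − 2 = 4). 3/4 of 4 = 3, so 3 affirmative votes are needed; 3 voted in favor. Satisfied.

Invalid — notice requirement not satisfied.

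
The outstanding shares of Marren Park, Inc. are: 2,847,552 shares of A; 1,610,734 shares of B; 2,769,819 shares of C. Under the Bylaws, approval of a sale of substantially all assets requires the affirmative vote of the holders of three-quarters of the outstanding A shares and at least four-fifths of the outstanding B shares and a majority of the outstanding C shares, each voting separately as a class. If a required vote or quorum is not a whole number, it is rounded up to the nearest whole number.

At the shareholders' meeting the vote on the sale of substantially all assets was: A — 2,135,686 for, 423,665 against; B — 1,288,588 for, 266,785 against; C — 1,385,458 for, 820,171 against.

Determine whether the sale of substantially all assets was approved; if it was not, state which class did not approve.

A: 3/4 of 2847552 = 2135664; 2,135,664 required, 2,135,686 in favor — approved.
B: 4/5 of 1610734 = 1288587.20, rounded up to 1288588; 1,288,588 required, 1,288,588 in favor — approved.
C: a majority of 2769819 is 1384910; 1,384,910 required, 1,385,458 in favor — approved.

Approved — every class gave the required vote.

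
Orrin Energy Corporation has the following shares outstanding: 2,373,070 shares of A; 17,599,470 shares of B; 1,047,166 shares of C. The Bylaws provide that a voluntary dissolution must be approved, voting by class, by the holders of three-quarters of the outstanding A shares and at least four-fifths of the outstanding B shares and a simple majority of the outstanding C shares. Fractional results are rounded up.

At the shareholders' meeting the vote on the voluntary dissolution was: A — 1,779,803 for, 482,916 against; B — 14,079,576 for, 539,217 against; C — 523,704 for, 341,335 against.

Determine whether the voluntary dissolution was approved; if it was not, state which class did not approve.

A: 3/4 of 2373070 = 1779802.50, rounded up to 1779803; 1,779,803 required, 1,779,803 in favor — approved.
B: 4/5 of 17599470 = 14079576; 14,079,576 required, 14,079,576 in favor — approved.
C: a majority of 1047166 is 523584; 523,584 required, 523,704 in favor — approved.

Approved — every class gave the required vote.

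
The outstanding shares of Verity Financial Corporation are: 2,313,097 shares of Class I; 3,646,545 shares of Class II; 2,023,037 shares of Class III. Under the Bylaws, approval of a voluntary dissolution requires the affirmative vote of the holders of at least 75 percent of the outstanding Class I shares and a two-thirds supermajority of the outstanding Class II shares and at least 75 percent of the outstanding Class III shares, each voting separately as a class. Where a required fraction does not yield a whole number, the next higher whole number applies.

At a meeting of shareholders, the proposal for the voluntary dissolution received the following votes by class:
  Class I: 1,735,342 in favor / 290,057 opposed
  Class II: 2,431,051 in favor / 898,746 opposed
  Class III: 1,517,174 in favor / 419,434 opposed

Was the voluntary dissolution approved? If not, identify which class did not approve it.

Class I: 3/4 of 2313097 = 1734822.75, rounded up to 1734823; 1,734,823 required, 1,735,342 in favor — approved.
Class II: 2/3 of 3646545 = 2431030; 2,431,030 required, 2,431,051 in favor — approved.
Class III: 3/4 of 2023037 = 1517277.75, rounded up to 1517278; 1,517,278 required, 1,517,174 in favor — not approved.

Not approved — the Class III shares did not give the required vote.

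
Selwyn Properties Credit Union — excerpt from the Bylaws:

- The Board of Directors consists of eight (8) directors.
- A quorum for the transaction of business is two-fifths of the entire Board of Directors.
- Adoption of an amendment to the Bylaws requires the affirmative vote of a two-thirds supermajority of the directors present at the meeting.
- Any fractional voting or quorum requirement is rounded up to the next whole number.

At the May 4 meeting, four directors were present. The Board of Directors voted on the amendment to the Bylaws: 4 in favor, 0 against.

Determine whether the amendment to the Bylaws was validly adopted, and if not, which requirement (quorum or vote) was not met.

Quorum: 4 present; quorum is 4. Satisfied.
Vote: the amendment to the Bylaws requires two-thirds of the directors present (4). 2/3 of 4 = 2.67, rounded up to 3, so 3 affirmative votes are needed; 4 voted in favor. Satisfied.

Valid — all requirements satisfied.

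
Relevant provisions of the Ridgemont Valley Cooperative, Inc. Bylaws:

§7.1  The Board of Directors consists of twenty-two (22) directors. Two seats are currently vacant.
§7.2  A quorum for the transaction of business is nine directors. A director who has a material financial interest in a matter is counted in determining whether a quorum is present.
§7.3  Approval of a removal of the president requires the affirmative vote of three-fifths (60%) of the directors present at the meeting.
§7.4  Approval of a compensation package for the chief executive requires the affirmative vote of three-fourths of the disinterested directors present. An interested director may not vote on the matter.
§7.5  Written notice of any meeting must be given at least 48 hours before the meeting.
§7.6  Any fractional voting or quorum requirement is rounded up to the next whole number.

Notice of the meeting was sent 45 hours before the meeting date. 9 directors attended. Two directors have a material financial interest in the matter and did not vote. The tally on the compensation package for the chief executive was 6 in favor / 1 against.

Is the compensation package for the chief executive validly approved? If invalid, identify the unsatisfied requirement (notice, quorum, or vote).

Invalid — notice requirement not satisfied.

Notice: 45 hours given; 48 required (45 < 48). Not satisfied.
Quorum: 9 present (interested directors count toward quorum); quorum is 9. Satisfied.
Vote: the compensation package for the chief executive requires three-fourths of the disinterested directors present (9 − 2 = 7). 3/4 of 7 = 5.25, rounded up to 6, so 6 affirmative votes are needed; 6 voted in favor. Satisfied.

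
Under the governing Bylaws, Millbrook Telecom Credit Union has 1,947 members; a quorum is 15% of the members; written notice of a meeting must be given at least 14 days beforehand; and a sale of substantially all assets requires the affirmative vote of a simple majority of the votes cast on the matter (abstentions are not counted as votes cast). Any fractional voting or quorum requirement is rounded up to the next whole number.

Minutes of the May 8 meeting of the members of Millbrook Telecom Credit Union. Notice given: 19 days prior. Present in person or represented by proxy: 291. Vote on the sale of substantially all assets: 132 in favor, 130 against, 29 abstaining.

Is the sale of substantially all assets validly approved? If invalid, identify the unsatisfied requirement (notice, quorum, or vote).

Invalid — quorum requirement not satisfied.

Notice: 19 days given; 14 required. Satisfied.
Quorum: 15% of 1,947 = 292.05, rounded up to 293; 291 present. Not satisfied.
Vote: requires a majority of the votes cast (291 − 29 abstaining = 262); a majority of 262 is 132, so 132 needed; 132 in favor. Satisfied.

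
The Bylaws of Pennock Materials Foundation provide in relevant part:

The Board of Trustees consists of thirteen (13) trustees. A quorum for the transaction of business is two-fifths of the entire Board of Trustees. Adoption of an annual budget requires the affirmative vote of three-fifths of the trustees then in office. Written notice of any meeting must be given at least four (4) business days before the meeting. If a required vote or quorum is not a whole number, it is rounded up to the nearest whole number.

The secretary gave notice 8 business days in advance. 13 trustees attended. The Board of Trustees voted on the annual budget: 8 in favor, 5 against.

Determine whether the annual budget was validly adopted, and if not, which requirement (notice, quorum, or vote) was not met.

Valid — all requirements satisfied.

Notice: 8 business days given; 4 required (8 ≥ 4). Satisfied.
Quorum: 13 present; quorum is 6. Satisfied.
Vote: the annual budget requires three-fifths of the trustees then in office (13). 3/5 of 13 = 7.80, rounded up to 8, so 8 affirmative votes are needed; 8 voted in favor. Satisfied.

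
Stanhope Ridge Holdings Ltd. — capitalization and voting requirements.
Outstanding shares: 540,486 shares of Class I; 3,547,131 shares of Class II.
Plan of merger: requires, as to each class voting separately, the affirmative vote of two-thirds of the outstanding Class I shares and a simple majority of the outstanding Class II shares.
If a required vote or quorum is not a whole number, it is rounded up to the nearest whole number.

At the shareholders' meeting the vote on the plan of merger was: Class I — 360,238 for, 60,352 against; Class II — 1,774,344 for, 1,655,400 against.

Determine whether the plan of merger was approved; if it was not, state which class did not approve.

Not approved — the Class I shares did not give the required vote.

Class I: 2/3 of 540486 = 360324; 360,324 required, 360,238 in favor — not approved.
Class II: a majority of 3547131 is 1773566; 1,773,566 required, 1,774,344 in favor — approved.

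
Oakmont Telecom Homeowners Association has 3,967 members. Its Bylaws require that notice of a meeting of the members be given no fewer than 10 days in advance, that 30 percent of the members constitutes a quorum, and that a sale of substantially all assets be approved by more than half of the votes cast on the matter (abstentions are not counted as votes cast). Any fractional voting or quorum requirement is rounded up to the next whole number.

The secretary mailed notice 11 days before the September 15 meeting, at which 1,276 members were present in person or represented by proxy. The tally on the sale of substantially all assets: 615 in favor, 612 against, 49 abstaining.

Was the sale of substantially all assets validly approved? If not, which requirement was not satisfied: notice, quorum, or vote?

Valid — all requirements satisfied.

Notice: 11 days given; 10 required. Satisfied.
Quorum: 30% of 3,967 = 1,190.10, rounded up to 1,191; 1,276 present. Satisfied.
Vote: requires a majority of the votes cast (1,276 − 49 abstaining = 1,227); a majority of 1227 is 614, so 614 needed; 615 in favor. Satisfied.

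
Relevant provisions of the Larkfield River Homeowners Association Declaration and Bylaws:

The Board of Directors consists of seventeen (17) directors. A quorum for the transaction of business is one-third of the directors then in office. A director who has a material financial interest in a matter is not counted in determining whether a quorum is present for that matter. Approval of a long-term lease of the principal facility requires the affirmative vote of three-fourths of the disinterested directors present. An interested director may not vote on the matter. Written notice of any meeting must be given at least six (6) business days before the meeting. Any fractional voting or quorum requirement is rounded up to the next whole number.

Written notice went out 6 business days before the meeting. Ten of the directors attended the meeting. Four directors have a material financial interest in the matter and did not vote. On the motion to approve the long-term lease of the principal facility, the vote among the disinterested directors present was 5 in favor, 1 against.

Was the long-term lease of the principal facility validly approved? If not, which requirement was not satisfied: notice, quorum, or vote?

Valid — all requirements satisfied.

Notice: 6 business days given; 6 required (6 ≥ 6). Satisfied.
Quorum: 10 present, but the 4 interested directors do not count, leaving 6. Quorum is 6. Satisfied.
Vote: the long-term lease of the principal facility requires three-fourths of the disinterested directors present (10 − 4 = 6). 3/4 of 6 = 4.50, rounded up to 5, so 5 affirmative votes are needed; 5 voted in favor. Satisfied.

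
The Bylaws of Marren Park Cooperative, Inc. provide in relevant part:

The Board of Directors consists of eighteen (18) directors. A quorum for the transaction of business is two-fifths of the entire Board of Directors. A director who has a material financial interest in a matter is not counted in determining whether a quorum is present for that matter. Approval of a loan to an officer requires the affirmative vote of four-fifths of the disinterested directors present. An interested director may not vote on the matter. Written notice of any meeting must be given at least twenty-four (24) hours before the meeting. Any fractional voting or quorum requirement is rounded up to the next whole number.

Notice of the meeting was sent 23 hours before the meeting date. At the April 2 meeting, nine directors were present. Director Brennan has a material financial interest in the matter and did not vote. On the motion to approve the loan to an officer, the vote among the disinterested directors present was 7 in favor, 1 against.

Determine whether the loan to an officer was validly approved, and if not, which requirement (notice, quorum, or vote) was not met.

Invalid — notice requirement not satisfied.

Notice: 23 hours given; 24 required (23 < 24). Not satisfied.
Quorum: 9 present, but the 1 interested director does not count, leaving 8. Quorum is 8. Satisfied.
Vote: the loan to an officer requires four-fifths of the disinterested directors present (9 − 1 = 8). 4/5 of 8 = 6.40, rounded up to 7, so 7 affirmative votes are needed; 7 voted in favor. Satisfied.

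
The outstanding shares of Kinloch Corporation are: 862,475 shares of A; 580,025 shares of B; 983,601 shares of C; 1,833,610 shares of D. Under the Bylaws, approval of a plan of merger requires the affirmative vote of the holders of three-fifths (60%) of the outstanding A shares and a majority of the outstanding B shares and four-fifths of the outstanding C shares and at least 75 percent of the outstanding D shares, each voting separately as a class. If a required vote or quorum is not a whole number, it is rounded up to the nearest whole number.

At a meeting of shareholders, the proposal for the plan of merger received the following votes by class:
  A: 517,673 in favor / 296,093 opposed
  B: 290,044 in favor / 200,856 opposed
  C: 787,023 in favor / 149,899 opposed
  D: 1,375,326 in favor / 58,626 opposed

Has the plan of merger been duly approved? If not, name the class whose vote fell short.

Approved — every class gave the required vote.

A: 3/5 of 862475 = 517485; 517,485 required, 517,673 in favor — approved.
B: a majority of 580025 is 290013; 290,013 required, 290,044 in favor — approved.
C: 4/5 of 983601 = 786880.80, rounded up to 786881; 786,881 required, 787,023 in favor — approved.
D: 3/4 of 1833610 = 1375207.50, rounded up to 1375208; 1,375,208 required, 1,375,326 in favor — approved.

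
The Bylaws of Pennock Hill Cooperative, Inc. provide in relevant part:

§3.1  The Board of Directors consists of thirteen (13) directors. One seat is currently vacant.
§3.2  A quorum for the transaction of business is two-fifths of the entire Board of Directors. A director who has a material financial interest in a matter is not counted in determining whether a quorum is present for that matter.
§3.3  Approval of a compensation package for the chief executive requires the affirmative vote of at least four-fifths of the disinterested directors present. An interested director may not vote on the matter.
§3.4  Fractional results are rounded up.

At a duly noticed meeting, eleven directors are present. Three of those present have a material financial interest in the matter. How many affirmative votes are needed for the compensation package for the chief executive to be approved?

The compensation package for the chief executive requires four-fifths of the disinterested directors present (11 − 3 = 8).
4/5 of 8 = 6.40, rounded up to 7.

7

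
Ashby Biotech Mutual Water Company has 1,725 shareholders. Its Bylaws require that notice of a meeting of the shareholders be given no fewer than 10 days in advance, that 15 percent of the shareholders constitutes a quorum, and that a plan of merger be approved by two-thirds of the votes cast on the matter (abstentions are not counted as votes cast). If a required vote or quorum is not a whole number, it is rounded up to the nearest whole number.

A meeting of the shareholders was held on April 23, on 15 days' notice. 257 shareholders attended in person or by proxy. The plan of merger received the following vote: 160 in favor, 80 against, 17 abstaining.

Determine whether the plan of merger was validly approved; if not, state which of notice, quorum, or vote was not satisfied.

Invalid — quorum requirement not satisfied.

Notice: 15 days given; 10 required. Satisfied.
Quorum: 15% of 1,725 = 258.75, rounded up to 259; 257 present. Not satisfied.
Vote: requires two-thirds of the votes cast (257 − 17 abstaining = 240); 2/3 of 240 = 160, so 160 needed; 160 in favor. Satisfied.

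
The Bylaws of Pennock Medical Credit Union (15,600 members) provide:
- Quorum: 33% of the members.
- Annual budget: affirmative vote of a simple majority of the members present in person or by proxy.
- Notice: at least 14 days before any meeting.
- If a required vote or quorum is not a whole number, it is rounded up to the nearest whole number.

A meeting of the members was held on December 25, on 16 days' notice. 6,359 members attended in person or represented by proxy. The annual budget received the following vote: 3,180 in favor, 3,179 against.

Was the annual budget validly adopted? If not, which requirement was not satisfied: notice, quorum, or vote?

Notice: 16 days given; 14 required. Satisfied.
Quorum: 33% of 15,600 = 5,148; 6,359 present. Satisfied.
Vote: requires a majority of those present (6,359); a majority of 6359 is 3180, so 3,180 needed; 3,180 in favor. Satisfied.

Valid — all requirements satisfied.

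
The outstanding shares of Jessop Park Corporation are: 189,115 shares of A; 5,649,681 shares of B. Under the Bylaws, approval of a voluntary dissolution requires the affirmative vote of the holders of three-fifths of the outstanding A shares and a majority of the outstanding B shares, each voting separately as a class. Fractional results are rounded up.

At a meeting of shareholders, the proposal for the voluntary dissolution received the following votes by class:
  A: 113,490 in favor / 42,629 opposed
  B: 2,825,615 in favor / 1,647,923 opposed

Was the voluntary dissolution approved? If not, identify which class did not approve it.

Approved — every class gave the required vote.

A: 3/5 of 189115 = 113469; 113,469 required, 113,490 in favor — approved.
B: a majority of 5649681 is 2824841; 2,824,841 required, 2,825,615 in favor — approved.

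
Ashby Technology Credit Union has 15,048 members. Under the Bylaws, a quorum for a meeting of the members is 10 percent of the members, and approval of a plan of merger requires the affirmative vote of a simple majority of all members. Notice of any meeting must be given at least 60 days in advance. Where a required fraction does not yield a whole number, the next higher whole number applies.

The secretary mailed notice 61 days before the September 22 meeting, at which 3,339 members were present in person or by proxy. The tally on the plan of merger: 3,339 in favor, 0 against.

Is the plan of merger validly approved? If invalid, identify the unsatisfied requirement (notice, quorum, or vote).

Notice: 61 days given; 60 required. Satisfied.
Quorum: 10% of 15,048 = 1,504.80, rounded up to 1,505; 3,339 present. Satisfied.
Vote: requires a majority of all members (15,048); a majority of 15048 is 7525, so 7,525 needed; 3,339 in favor. Not satisfied.

Invalid — vote requirement not satisfied.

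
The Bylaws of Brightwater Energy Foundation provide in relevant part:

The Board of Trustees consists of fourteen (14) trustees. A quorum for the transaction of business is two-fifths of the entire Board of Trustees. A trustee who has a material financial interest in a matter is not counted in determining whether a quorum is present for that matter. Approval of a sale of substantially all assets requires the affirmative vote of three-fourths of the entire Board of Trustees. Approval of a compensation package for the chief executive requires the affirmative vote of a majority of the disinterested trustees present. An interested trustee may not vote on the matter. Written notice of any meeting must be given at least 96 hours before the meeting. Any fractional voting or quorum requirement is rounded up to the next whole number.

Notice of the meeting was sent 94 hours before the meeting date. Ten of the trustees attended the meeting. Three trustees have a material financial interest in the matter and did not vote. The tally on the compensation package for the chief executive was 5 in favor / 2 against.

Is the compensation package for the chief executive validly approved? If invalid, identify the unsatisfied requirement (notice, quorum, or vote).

Invalid — notice requirement not satisfied.

Notice: 94 hours given; 96 required (94 < 96). Not satisfied.
Quorum: 10 present, but the 3 interested trustees do not count, leaving 7. Quorum is 6. Satisfied.
Vote: the compensation package for the chief executive requires a majority of the disinterested trustees present (10 − 3 = 7). A majority of 7 is 4, so 4 affirmative votes are needed; 5 voted in favor. Satisfied.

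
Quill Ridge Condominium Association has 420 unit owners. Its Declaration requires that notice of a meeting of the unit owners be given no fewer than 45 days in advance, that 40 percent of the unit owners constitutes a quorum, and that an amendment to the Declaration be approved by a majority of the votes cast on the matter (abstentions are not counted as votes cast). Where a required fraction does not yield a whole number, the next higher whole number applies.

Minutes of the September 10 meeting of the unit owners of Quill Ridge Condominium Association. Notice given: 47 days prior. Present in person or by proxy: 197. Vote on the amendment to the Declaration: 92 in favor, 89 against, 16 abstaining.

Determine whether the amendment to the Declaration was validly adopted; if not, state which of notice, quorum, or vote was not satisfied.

Notice: 47 days given; 45 required. Satisfied.
Quorum: 40% of 420 = 168; 197 present. Satisfied.
Vote: requires a majority of the votes cast (197 − 16 abstaining = 181); a majority of 181 is 91, so 91 needed; 92 in favor. Satisfied.

Valid — all requirements satisfied.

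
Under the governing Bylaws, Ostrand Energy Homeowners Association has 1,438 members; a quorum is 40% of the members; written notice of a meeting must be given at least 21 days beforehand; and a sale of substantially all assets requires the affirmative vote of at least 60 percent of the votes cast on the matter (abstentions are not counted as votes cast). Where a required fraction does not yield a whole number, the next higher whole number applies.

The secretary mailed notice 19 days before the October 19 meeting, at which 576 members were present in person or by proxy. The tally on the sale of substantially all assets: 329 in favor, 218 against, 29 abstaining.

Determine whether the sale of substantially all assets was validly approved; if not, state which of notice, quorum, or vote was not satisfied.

Invalid — notice requirement not satisfied.

Notice: 19 days given; 21 required. Not satisfied.
Quorum: 40% of 1,438 = 575.20, rounded up to 576; 576 present. Satisfied.
Vote: requires three-fifths of the votes cast (576 − 29 abstaining = 547); 3/5 of 547 = 328.20, rounded up to 329, so 329 needed; 329 in favor. Satisfied.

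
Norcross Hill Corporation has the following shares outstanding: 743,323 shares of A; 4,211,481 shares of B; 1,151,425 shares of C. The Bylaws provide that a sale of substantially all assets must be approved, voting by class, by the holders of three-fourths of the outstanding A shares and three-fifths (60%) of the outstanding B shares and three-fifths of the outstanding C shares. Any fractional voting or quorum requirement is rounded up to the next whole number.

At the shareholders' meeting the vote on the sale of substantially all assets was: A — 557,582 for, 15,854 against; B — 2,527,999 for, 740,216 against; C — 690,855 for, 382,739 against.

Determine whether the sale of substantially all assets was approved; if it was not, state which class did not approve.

A: 3/4 of 743323 = 557492.25, rounded up to 557493; 557,493 required, 557,582 in favor — approved.
B: 3/5 of 4211481 = 2526888.60, rounded up to 2526889; 2,526,889 required, 2,527,999 in favor — approved.
C: 3/5 of 1151425 = 690855; 690,855 required, 690,855 in favor — approved.

Approved — every class gave the required vote.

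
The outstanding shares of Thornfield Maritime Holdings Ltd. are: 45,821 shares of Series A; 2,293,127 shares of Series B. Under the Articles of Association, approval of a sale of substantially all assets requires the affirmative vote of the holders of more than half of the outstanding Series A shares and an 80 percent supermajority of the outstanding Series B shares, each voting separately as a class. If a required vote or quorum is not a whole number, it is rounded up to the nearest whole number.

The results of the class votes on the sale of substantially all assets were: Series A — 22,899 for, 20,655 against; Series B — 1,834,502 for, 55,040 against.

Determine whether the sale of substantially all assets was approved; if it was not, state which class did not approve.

Series A: a majority of 45821 is 22911; 22,911 required, 22,899 in favor — not approved.
Series B: 4/5 of 2293127 = 1834501.60, rounded up to 1834502; 1,834,502 required, 1,834,502 in favor — approved.

Not approved — the Series A shares did not give the required vote.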